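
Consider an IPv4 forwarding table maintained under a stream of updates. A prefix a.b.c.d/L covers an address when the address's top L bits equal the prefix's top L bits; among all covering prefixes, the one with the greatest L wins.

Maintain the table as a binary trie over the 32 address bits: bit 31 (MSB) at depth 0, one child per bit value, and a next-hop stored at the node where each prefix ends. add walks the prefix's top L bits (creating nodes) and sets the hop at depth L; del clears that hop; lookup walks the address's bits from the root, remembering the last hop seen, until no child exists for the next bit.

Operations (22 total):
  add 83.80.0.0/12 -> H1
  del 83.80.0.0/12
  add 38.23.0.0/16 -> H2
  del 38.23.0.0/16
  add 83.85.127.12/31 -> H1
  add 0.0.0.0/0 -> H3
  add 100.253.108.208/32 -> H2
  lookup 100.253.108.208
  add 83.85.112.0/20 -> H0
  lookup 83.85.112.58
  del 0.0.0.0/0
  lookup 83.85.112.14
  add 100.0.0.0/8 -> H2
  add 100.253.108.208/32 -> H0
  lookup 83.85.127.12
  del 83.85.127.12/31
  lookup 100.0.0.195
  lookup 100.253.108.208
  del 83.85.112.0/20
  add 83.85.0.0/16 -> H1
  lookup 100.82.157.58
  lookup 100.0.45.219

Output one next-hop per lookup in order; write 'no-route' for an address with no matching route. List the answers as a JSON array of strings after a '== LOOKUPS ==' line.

Apply in order:
  + 83.80.0.0/12 (H1) depth=12
  del 83.80.0.0/12 (clear depth 12)
  + 38.23.0.0/16 (H2) depth=16
  del 38.23.0.0/16 (clear depth 16)
  + 83.85.127.12/31 (H1) depth=31
  + 0.0.0.0/0 (H3) depth=0
  + 100.253.108.208/32 (H2) depth=32
  lookup 100.253.108.208: bits 01100100111111010110110011010000 walk d0:H3→d1:-→d2:-→d3:-→d4:-→d5:-→d6:-→d7:-→d8:-→d9:-→d10:-→d11:-→d12:-→d13:-→d14:-→d15:-→d16:-→d17:-→d18:-→d19:-→d20:-→d21:-→d22:-→d23:-→d24:-→d25:-→d26:-→d27:-→d28:-→d29:-→d30:-→d31:-→d32:H2 -> H2
  + 83.85.112.0/20 (H0) depth=20
  lookup 83.85.112.58: bits 01010011010101010111 walk d0:H3→d1:-→d2:-→d3:-→d4:-→d5:-→d6:-→d7:-→d8:-→d9:-→d10:-→d11:-→d12:-→d13:-→d14:-→d15:-→d16:-→d17:-→d18:-→d19:-→d20:H0 -> H0
  del 0.0.0.0/0 (clear depth 0)
  lookup 83.85.112.14: bits 01010011010101010111 walk d0:-→d1:-→d2:-→d3:-→d4:-→d5:-→d6:-→d7:-→d8:-→d9:-→d10:-→d11:-→d12:-→d13:-→d14:-→d15:-→d16:-→d17:-→d18:-→d19:-→d20:H0 -> H0
  + 100.0.0.0/8 (H2) depth=8
  + 100.253.108.208/32 (H0) depth=32
  lookup 83.85.127.12: bits 0101001101010101011111110000110 walk d0:-→d1:-→d2:-→d3:-→d4:-→d5:-→d6:-→d7:-→d8:-→d9:-→d10:-→d11:-→d12:-→d13:-→d14:-→d15:-→d16:-→d17:-→d18:-→d19:-→d20:H0→d21:-→d22:-→d23:-→d24:-→d25:-→d26:-→d27:-→d28:-→d29:-→d30:-→d31:H1 -> H1
  del 83.85.127.12/31 (clear depth 31)
  lookup 100.0.0.195: bits 01100100 walk d0:-→d1:-→d2:-→d3:-→d4:-→d5:-→d6:-→d7:-→d8:H2 -> H2
  lookup 100.253.108.208: bits 01100100111111010110110011010000 walk d0:-→d1:-→d2:-→d3:-→d4:-→d5:-→d6:-→d7:-→d8:H2→d9:-→d10:-→d11:-→d12:-→d13:-→d14:-→d15:-→d16:-→d17:-→d18:-→d19:-→d20:-→d21:-→d22:-→d23:-→d24:-→d25:-→d26:-→d27:-→d28:-→d29:-→d30:-→d31:-→d32:H0 -> H0
  del 83.85.112.0/20 (clear depth 20)
  + 83.85.0.0/16 (H1) depth=16
  lookup 100.82.157.58: bits 01100100 walk d0:-→d1:-→d2:-→d3:-→d4:-→d5:-→d6:-→d7:-→d8:H2 -> H2
  lookup 100.0.45.219: bits 01100100 walk d0:-→d1:-→d2:-→d3:-→d4:-→d5:-→d6:-→d7:-→d8:H2 -> H2

== LOOKUPS ==
["H2","H0","H0","H1","H2","H0","H2","H2"]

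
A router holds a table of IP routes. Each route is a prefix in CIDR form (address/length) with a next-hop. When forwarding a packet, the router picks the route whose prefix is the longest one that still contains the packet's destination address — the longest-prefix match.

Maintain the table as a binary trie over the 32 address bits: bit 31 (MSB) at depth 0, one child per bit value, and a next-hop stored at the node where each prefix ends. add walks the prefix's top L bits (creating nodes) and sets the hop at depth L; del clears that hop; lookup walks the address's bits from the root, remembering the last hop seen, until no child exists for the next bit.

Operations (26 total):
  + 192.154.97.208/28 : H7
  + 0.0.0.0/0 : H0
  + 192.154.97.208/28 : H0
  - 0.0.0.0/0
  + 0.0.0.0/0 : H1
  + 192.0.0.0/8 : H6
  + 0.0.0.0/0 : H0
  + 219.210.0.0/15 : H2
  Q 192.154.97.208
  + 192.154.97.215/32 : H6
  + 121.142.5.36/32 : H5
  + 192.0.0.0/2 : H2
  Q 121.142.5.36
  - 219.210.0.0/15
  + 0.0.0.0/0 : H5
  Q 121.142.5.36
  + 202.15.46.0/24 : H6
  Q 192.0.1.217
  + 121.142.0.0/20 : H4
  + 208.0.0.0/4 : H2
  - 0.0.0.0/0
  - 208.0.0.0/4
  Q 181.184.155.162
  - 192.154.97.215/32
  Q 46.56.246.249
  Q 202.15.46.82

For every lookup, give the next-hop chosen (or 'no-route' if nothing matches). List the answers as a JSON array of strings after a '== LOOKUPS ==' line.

Apply in order:
  + 192.154.97.208/28 (H7) depth=28
  + 0.0.0.0/0 (H0) depth=0
  + 192.154.97.208/28 (H0) depth=28
  - 0.0.0.0/0 clear@0
  + 0.0.0.0/0 (H1) depth=0
  + 192.0.0.0/8 (H6) depth=8
  + 0.0.0.0/0 (H0) depth=0
  + 219.210.0.0/15 (H2) depth=15
  Q 192.154.97.208: descend 1100000010011010011000011101 ; hops seen [H0,H6,H0] ; pick H0
  + 192.154.97.215/32 (H6) depth=32
  + 121.142.5.36/32 (H5) depth=32
  + 192.0.0.0/2 (H2) depth=2
  Q 121.142.5.36: descend 01111001100011100000010100100100 ; hops seen [H0,H5] ; pick H5
  - 219.210.0.0/15 clear@15
  + 0.0.0.0/0 (H5) depth=0
  Q 121.142.5.36: descend 01111001100011100000010100100100 ; hops seen [H5,H5] ; pick H5
  + 202.15.46.0/24 (H6) depth=24
  Q 192.0.1.217: descend 11000000 ; hops seen [H5,H2,H6] ; pick H6
  + 121.142.0.0/20 (H4) depth=20
  + 208.0.0.0/4 (H2) depth=4
  - 0.0.0.0/0 clear@0
  - 208.0.0.0/4 clear@4
  Q 181.184.155.162: descend 1 ; hops seen [∅] ; pick no-route
  - 192.154.97.215/32 clear@32
  Q 46.56.246.249: descend 0 ; hops seen [∅] ; pick no-route
  Q 202.15.46.82: descend 110010100000111100101110 ; hops seen [H2,H6] ; pick H6

== LOOKUPS ==
["H0","H5","H5","H6","no-route","no-route","H6"]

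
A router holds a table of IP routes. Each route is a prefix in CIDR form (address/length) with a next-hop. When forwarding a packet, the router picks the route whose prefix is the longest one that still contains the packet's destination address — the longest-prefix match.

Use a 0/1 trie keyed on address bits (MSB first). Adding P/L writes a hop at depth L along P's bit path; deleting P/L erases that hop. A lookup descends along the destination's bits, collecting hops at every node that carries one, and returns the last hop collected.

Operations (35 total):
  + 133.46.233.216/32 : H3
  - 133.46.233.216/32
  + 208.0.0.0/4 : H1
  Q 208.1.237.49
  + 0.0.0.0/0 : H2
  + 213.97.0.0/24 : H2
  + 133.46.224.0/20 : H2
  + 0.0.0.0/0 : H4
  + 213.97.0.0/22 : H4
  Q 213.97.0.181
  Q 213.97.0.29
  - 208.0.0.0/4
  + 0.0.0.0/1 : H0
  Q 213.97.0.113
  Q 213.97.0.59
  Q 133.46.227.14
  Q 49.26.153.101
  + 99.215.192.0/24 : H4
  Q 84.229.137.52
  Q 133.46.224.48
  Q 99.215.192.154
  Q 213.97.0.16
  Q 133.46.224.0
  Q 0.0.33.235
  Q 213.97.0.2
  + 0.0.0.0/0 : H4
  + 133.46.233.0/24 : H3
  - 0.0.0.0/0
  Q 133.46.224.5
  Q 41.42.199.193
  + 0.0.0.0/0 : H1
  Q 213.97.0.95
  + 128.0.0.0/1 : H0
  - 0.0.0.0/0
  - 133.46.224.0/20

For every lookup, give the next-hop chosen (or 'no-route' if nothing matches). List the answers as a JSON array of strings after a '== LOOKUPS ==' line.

Apply in order:
  + 133.46.233.216/32 (H3) depth=32
  - 133.46.233.216/32 clear@32
  + 208.0.0.0/4 (H1) depth=4
  Q 208.1.237.49: descend 1101 ; hops seen [H1] ; pick H1
  + 0.0.0.0/0 (H2) depth=0
  + 213.97.0.0/24 (H2) depth=24
  + 133.46.224.0/20 (H2) depth=20
  + 0.0.0.0/0 (H4) depth=0
  + 213.97.0.0/22 (H4) depth=22
  Q 213.97.0.181: descend 110101010110000100000000 ; hops seen [H4,H1,H4,H2] ; pick H2
  Q 213.97.0.29: descend 110101010110000100000000 ; hops seen [H4,H1,H4,H2] ; pick H2
  - 208.0.0.0/4 clear@4
  + 0.0.0.0/1 (H0) depth=1
  Q 213.97.0.113: descend 110101010110000100000000 ; hops seen [H4,H4,H2] ; pick H2
  Q 213.97.0.59: descend 110101010110000100000000 ; hops seen [H4,H4,H2] ; pick H2
  Q 133.46.227.14: descend 10000101001011101110 ; hops seen [H4,H2] ; pick H2
  Q 49.26.153.101: descend 0 ; hops seen [H4,H0] ; pick H0
  + 99.215.192.0/24 (H4) depth=24
  Q 84.229.137.52: descend 01 ; hops seen [H4,H0] ; pick H0
  Q 133.46.224.48: descend 10000101001011101110 ; hops seen [H4,H2] ; pick H2
  Q 99.215.192.154: descend 011000111101011111000000 ; hops seen [H4,H0,H4] ; pick H4
  Q 213.97.0.16: descend 110101010110000100000000 ; hops seen [H4,H4,H2] ; pick H2
  Q 133.46.224.0: descend 10000101001011101110 ; hops seen [H4,H2] ; pick H2
  Q 0.0.33.235: descend 0 ; hops seen [H4,H0] ; pick H0
  Q 213.97.0.2: descend 110101010110000100000000 ; hops seen [H4,H4,H2] ; pick H2
  + 0.0.0.0/0 (H4) depth=0
  + 133.46.233.0/24 (H3) depth=24
  - 0.0.0.0/0 clear@0
  Q 133.46.224.5: descend 10000101001011101110 ; hops seen [H2] ; pick H2
  Q 41.42.199.193: descend 0 ; hops seen [H0] ; pick H0
  + 0.0.0.0/0 (H1) depth=0
  Q 213.97.0.95: descend 110101010110000100000000 ; hops seen [H1,H4,H2] ; pick H2
  + 128.0.0.0/1 (H0) depth=1
  - 0.0.0.0/0 clear@0
  - 133.46.224.0/20 clear@20

== LOOKUPS ==
["H1","H2","H2","H2","H2","H2","H0","H0","H2","H4","H2","H2","H0","H2","H2","H0","H2"]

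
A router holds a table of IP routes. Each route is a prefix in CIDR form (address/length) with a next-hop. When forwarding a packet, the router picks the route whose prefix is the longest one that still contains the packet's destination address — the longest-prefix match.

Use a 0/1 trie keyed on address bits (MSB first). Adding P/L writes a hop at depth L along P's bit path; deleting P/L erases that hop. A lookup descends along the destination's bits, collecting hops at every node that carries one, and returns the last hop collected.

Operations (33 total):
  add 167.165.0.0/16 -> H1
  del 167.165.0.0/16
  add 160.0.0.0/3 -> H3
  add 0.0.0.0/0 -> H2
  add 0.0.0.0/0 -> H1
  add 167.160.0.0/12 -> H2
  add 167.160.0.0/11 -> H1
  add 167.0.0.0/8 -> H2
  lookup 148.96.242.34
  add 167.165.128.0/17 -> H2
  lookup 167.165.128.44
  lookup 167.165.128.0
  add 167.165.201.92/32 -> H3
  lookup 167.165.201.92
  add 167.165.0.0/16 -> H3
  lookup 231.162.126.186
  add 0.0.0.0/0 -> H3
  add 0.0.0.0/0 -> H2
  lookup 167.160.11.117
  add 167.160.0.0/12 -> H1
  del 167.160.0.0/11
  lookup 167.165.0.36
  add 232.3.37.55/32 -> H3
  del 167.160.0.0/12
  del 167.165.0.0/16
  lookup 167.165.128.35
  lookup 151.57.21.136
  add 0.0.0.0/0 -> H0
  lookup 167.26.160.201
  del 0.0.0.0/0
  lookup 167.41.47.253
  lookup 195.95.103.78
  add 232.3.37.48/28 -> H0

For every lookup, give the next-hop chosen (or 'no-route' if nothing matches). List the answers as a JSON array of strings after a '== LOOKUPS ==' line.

Trace:
  + 167.165.0.0/16 (H1) depth=16
  - 167.165.0.0/16 clear@16
  + 160.0.0.0/3 (H3) depth=3
  + 0.0.0.0/0 (H2) depth=0
  + 0.0.0.0/0 (H1) depth=0
  + 167.160.0.0/12 (H2) depth=12
  + 167.160.0.0/11 (H1) depth=11
  + 167.0.0.0/8 (H2) depth=8
  Q 148.96.242.34: descend 10 ; hops seen [H1] ; pick H1
  + 167.165.128.0/17 (H2) depth=17
  Q 167.165.128.44: descend 10100111101001011 ; hops seen [H1,H3,H2,H1,H2,H2] ; pick H2
  Q 167.165.128.0: descend 10100111101001011 ; hops seen [H1,H3,H2,H1,H2,H2] ; pick H2
  + 167.165.201.92/32 (H3) depth=32
  Q 167.165.201.92: descend 10100111101001011100100101011100 ; hops seen [H1,H3,H2,H1,H2,H2,H3] ; pick H3
  + 167.165.0.0/16 (H3) depth=16
  Q 231.162.126.186: descend 1 ; hops seen [H1] ; pick H1
  + 0.0.0.0/0 (H3) depth=0
  + 0.0.0.0/0 (H2) depth=0
  Q 167.160.11.117: descend 1010011110100 ; hops seen [H2,H3,H2,H1,H2] ; pick H2
  + 167.160.0.0/12 (H1) depth=12
  - 167.160.0.0/11 clear@11
  Q 167.165.0.36: descend 1010011110100101 ; hops seen [H2,H3,H2,H1,H3] ; pick H3
  + 232.3.37.55/32 (H3) depth=32
  - 167.160.0.0/12 clear@12
  - 167.165.0.0/16 clear@16
  Q 167.165.128.35: descend 10100111101001011 ; hops seen [H2,H3,H2,H2] ; pick H2
  Q 151.57.21.136: descend 10 ; hops seen [H2] ; pick H2
  + 0.0.0.0/0 (H0) depth=0
  Q 167.26.160.201: descend 10100111 ; hops seen [H0,H3,H2] ; pick H2
  - 0.0.0.0/0 clear@0
  Q 167.41.47.253: descend 10100111 ; hops seen [H3,H2] ; pick H2
  Q 195.95.103.78: descend 11 ; hops seen [∅] ; pick no-route
  + 232.3.37.48/28 (H0) depth=28

== LOOKUPS ==
["H1","H2","H2","H3","H1","H2","H3","H2","H2","H2","H2","no-route"]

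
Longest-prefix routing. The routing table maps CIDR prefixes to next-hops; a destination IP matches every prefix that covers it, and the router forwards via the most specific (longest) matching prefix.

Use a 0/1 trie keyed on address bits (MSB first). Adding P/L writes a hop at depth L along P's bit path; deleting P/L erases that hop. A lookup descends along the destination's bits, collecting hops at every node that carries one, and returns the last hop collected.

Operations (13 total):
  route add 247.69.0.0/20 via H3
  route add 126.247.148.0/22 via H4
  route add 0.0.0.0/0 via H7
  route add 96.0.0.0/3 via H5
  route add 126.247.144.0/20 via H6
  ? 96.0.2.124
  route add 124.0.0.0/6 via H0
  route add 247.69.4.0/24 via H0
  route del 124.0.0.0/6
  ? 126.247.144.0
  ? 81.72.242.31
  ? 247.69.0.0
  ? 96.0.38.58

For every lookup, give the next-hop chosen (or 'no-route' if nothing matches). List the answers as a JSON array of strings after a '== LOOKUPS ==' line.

Apply in order:
  add 247.69.0.0/20 -> H3 at depth 20
  add 126.247.148.0/22 -> H4 at depth 22
  add 0.0.0.0/0 -> H7 at depth 0
  add 96.0.0.0/3 -> H5 at depth 3
  add 126.247.144.0/20 -> H6 at depth 20
  ? 96.0.2.124  path d0:H7→d1:-→d2:-→d3:H5  best=H5
  add 124.0.0.0/6 -> H0 at depth 6
  add 247.69.4.0/24 -> H0 at depth 24
  del 124.0.0.0/6 (clear depth 6)
  ? 126.247.144.0  path d0:H7→d1:-→d2:-→d3:H5→d4:-→d5:-→d6:-→d7:-→d8:-→d9:-→d10:-→d11:-→d12:-→d13:-→d14:-→d15:-→d16:-→d17:-→d18:-→d19:-→d20:H6→d21:-  best=H6
  ? 81.72.242.31  path d0:H7→d1:-→d2:-  best=H7
  ? 247.69.0.0  path d0:H7→d1:-→d2:-→d3:-→d4:-→d5:-→d6:-→d7:-→d8:-→d9:-→d10:-→d11:-→d12:-→d13:-→d14:-→d15:-→d16:-→d17:-→d18:-→d19:-→d20:H3→d21:-  best=H3
  ? 96.0.38.58  path d0:H7→d1:-→d2:-→d3:H5  best=H5

== LOOKUPS ==
["H5","H6","H7","H3","H5"]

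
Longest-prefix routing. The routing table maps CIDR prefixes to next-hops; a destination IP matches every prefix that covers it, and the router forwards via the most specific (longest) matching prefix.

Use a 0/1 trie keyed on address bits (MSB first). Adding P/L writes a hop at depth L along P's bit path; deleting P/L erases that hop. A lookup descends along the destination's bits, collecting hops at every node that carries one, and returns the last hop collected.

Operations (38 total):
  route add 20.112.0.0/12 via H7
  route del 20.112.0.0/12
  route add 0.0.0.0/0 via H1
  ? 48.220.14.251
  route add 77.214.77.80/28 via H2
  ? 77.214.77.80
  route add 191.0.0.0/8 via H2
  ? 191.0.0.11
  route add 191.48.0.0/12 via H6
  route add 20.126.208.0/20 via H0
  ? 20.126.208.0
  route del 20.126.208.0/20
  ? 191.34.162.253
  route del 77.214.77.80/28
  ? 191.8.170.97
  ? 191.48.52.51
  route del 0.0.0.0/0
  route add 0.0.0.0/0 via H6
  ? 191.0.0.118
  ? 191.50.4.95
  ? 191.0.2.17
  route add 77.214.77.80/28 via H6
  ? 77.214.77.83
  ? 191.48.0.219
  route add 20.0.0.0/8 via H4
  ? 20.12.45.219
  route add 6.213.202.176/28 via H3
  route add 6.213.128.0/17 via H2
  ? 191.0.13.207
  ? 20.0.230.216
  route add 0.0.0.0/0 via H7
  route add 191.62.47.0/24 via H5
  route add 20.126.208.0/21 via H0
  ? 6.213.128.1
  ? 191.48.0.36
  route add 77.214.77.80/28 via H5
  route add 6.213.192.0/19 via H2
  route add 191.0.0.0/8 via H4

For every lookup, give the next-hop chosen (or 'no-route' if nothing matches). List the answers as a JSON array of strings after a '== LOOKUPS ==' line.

Apply in order:
  + 20.112.0.0/12 (H7) depth=12
  - 20.112.0.0/12 clear@12
  + 0.0.0.0/0 (H1) depth=0
  lookup 48.220.14.251: bits 00 walk d0:H1→d1:-→d2:- -> H1
  + 77.214.77.80/28 (H2) depth=28
  lookup 77.214.77.80: bits 0100110111010110010011010101 walk d0:H1→d1:-→d2:-→d3:-→d4:-→d5:-→d6:-→d7:-→d8:-→d9:-→d10:-→d11:-→d12:-→d13:-→d14:-→d15:-→d16:-→d17:-→d18:-→d19:-→d20:-→d21:-→d22:-→d23:-→d24:-→d25:-→d26:-→d27:-→d28:H2 -> H2
  + 191.0.0.0/8 (H2) depth=8
  lookup 191.0.0.11: bits 10111111 walk d0:H1→d1:-→d2:-→d3:-→d4:-→d5:-→d6:-→d7:-→d8:H2 -> H2
  + 191.48.0.0/12 (H6) depth=12
  + 20.126.208.0/20 (H0) depth=20
  lookup 20.126.208.0: bits 00010100011111101101 walk d0:H1→d1:-→d2:-→d3:-→d4:-→d5:-→d6:-→d7:-→d8:-→d9:-→d10:-→d11:-→d12:-→d13:-→d14:-→d15:-→d16:-→d17:-→d18:-→d19:-→d20:H0 -> H0
  - 20.126.208.0/20 clear@20
  lookup 191.34.162.253: bits 10111111001 walk d0:H1→d1:-→d2:-→d3:-→d4:-→d5:-→d6:-→d7:-→d8:H2→d9:-→d10:-→d11:- -> H2
  - 77.214.77.80/28 clear@28
  lookup 191.8.170.97: bits 1011111100 walk d0:H1→d1:-→d2:-→d3:-→d4:-→d5:-→d6:-→d7:-→d8:H2→d9:-→d10:- -> H2
  lookup 191.48.52.51: bits 101111110011 walk d0:H1→d1:-→d2:-→d3:-→d4:-→d5:-→d6:-→d7:-→d8:H2→d9:-→d10:-→d11:-→d12:H6 -> H6
  - 0.0.0.0/0 clear@0
  + 0.0.0.0/0 (H6) depth=0
  lookup 191.0.0.118: bits 1011111100 walk d0:H6→d1:-→d2:-→d3:-→d4:-→d5:-→d6:-→d7:-→d8:H2→d9:-→d10:- -> H2
  lookup 191.50.4.95: bits 101111110011 walk d0:H6→d1:-→d2:-→d3:-→d4:-→d5:-→d6:-→d7:-→d8:H2→d9:-→d10:-→d11:-→d12:H6 -> H6
  lookup 191.0.2.17: bits 1011111100 walk d0:H6→d1:-→d2:-→d3:-→d4:-→d5:-→d6:-→d7:-→d8:H2→d9:-→d10:- -> H2
  + 77.214.77.80/28 (H6) depth=28
  lookup 77.214.77.83: bits 0100110111010110010011010101 walk d0:H6→d1:-→d2:-→d3:-→d4:-→d5:-→d6:-→d7:-→d8:-→d9:-→d10:-→d11:-→d12:-→d13:-→d14:-→d15:-→d16:-→d17:-→d18:-→d19:-→d20:-→d21:-→d22:-→d23:-→d24:-→d25:-→d26:-→d27:-→d28:H6 -> H6
  lookup 191.48.0.219: bits 101111110011 walk d0:H6→d1:-→d2:-→d3:-→d4:-→d5:-→d6:-→d7:-→d8:H2→d9:-→d10:-→d11:-→d12:H6 -> H6
  + 20.0.0.0/8 (H4) depth=8
  lookup 20.12.45.219: bits 000101000 walk d0:H6→d1:-→d2:-→d3:-→d4:-→d5:-→d6:-→d7:-→d8:H4→d9:- -> H4
  + 6.213.202.176/28 (H3) depth=28
  + 6.213.128.0/17 (H2) depth=17
  lookup 191.0.13.207: bits 1011111100 walk d0:H6→d1:-→d2:-→d3:-→d4:-→d5:-→d6:-→d7:-→d8:H2→d9:-→d10:- -> H2
  lookup 20.0.230.216: bits 000101000 walk d0:H6→d1:-→d2:-→d3:-→d4:-→d5:-→d6:-→d7:-→d8:H4→d9:- -> H4
  + 0.0.0.0/0 (H7) depth=0
  + 191.62.47.0/24 (H5) depth=24
  + 20.126.208.0/21 (H0) depth=21
  lookup 6.213.128.1: bits 00000110110101011 walk d0:H7→d1:-→d2:-→d3:-→d4:-→d5:-→d6:-→d7:-→d8:-→d9:-→d10:-→d11:-→d12:-→d13:-→d14:-→d15:-→d16:-→d17:H2 -> H2
  lookup 191.48.0.36: bits 101111110011 walk d0:H7→d1:-→d2:-→d3:-→d4:-→d5:-→d6:-→d7:-→d8:H2→d9:-→d10:-→d11:-→d12:H6 -> H6
  + 77.214.77.80/28 (H5) depth=28
  + 6.213.192.0/19 (H2) depth=19
  + 191.0.0.0/8 (H4) depth=8

== LOOKUPS ==
["H1","H2","H2","H0","H2","H2","H6","H2","H6","H2","H6","H6","H4","H2","H4","H2","H6"]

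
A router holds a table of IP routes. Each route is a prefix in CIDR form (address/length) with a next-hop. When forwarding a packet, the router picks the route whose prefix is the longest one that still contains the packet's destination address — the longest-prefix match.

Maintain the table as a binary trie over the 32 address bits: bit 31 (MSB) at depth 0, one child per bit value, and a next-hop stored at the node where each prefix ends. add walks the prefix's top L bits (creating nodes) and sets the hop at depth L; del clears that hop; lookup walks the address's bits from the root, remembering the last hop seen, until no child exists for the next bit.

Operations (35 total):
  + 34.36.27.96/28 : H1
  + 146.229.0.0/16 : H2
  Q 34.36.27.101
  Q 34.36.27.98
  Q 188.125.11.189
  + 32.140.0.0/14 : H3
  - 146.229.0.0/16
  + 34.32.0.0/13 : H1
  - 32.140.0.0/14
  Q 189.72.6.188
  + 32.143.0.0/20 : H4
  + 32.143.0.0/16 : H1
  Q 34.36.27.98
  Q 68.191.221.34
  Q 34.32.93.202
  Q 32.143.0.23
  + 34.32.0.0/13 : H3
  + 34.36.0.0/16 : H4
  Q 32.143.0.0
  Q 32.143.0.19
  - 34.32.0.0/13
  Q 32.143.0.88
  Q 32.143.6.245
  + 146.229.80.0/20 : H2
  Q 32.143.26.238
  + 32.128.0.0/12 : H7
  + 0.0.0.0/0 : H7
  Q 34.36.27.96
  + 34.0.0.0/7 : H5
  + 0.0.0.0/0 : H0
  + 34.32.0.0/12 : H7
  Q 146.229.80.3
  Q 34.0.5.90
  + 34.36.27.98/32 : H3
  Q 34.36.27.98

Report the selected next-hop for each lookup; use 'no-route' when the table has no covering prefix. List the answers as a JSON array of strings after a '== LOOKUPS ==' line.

Trace:
  + 34.36.27.96/28 (H1) depth=28
  + 146.229.0.0/16 (H2) depth=16
  Q 34.36.27.101: descend 0010001000100100000110110110 ; hops seen [H1] ; pick H1
  Q 34.36.27.98: descend 0010001000100100000110110110 ; hops seen [H1] ; pick H1
  Q 188.125.11.189: descend 10 ; hops seen [∅] ; pick no-route
  + 32.140.0.0/14 (H3) depth=14
  del 146.229.0.0/16 (clear depth 16)
  + 34.32.0.0/13 (H1) depth=13
  del 32.140.0.0/14 (clear depth 14)
  Q 189.72.6.188: descend 10 ; hops seen [∅] ; pick no-route
  + 32.143.0.0/20 (H4) depth=20
  + 32.143.0.0/16 (H1) depth=16
  Q 34.36.27.98: descend 0010001000100100000110110110 ; hops seen [H1,H1] ; pick H1
  Q 68.191.221.34: descend 0 ; hops seen [∅] ; pick no-route
  Q 34.32.93.202: descend 0010001000100 ; hops seen [H1] ; pick H1
  Q 32.143.0.23: descend 00100000100011110000 ; hops seen [H1,H4] ; pick H4
  + 34.32.0.0/13 (H3) depth=13
  + 34.36.0.0/16 (H4) depth=16
  Q 32.143.0.0: descend 00100000100011110000 ; hops seen [H1,H4] ; pick H4
  Q 32.143.0.19: descend 00100000100011110000 ; hops seen [H1,H4] ; pick H4
  del 34.32.0.0/13 (clear depth 13)
  Q 32.143.0.88: descend 00100000100011110000 ; hops seen [H1,H4] ; pick H4
  Q 32.143.6.245: descend 00100000100011110000 ; hops seen [H1,H4] ; pick H4
  + 146.229.80.0/20 (H2) depth=20
  Q 32.143.26.238: descend 0010000010001111000 ; hops seen [H1] ; pick H1
  + 32.128.0.0/12 (H7) depth=12
  + 0.0.0.0/0 (H7) depth=0
  Q 34.36.27.96: descend 0010001000100100000110110110 ; hops seen [H7,H4,H1] ; pick H1
  + 34.0.0.0/7 (H5) depth=7
  + 0.0.0.0/0 (H0) depth=0
  + 34.32.0.0/12 (H7) depth=12
  Q 146.229.80.3: descend 10010010111001010101 ; hops seen [H0,H2] ; pick H2
  Q 34.0.5.90: descend 0010001000 ; hops seen [H0,H5] ; pick H5
  + 34.36.27.98/32 (H3) depth=32
  Q 34.36.27.98: descend 00100010001001000001101101100010 ; hops seen [H0,H5,H7,H4,H1,H3] ; pick H3

== LOOKUPS ==
["H1","H1","no-route","no-route","H1","no-route","H1","H4","H4","H4","H4","H4","H1","H1","H2","H5","H3"]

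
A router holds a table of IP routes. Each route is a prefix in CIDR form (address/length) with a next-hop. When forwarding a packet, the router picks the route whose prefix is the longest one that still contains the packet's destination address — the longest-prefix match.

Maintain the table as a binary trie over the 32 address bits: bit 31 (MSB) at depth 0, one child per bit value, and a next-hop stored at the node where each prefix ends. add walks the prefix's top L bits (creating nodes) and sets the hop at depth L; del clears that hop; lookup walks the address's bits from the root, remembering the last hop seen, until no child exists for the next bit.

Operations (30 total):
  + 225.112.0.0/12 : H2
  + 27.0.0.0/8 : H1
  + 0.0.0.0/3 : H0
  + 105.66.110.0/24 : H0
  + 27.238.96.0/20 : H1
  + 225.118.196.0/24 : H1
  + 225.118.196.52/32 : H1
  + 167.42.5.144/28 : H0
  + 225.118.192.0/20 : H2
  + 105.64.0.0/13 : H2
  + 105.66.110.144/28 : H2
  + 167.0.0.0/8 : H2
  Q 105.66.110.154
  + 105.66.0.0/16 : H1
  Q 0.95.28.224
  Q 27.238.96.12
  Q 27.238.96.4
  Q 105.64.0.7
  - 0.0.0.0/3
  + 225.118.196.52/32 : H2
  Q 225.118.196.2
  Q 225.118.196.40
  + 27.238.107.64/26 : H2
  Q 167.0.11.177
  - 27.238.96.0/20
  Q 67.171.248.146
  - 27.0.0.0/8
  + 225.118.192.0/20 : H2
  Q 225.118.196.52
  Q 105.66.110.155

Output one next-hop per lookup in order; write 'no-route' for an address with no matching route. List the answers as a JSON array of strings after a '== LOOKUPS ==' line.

Trace:
  add 225.112.0.0/12 -> H2 at depth 12
  add 27.0.0.0/8 -> H1 at depth 8
  add 0.0.0.0/3 -> H0 at depth 3
  add 105.66.110.0/24 -> H0 at depth 24
  add 27.238.96.0/20 -> H1 at depth 20
  add 225.118.196.0/24 -> H1 at depth 24
  add 225.118.196.52/32 -> H1 at depth 32
  add 167.42.5.144/28 -> H0 at depth 28
  add 225.118.192.0/20 -> H2 at depth 20
  add 105.64.0.0/13 -> H2 at depth 13
  add 105.66.110.144/28 -> H2 at depth 28
  add 167.0.0.0/8 -> H2 at depth 8
  lookup 105.66.110.154: bits 0110100101000010011011101001 walk d0:-→d1:-→d2:-→d3:-→d4:-→d5:-→d6:-→d7:-→d8:-→d9:-→d10:-→d11:-→d12:-→d13:H2→d14:-→d15:-→d16:-→d17:-→d18:-→d19:-→d20:-→d21:-→d22:-→d23:-→d24:H0→d25:-→d26:-→d27:-→d28:H2 -> H2
  add 105.66.0.0/16 -> H1 at depth 16
  lookup 0.95.28.224: bits 000 walk d0:-→d1:-→d2:-→d3:H0 -> H0
  lookup 27.238.96.12: bits 00011011111011100110 walk d0:-→d1:-→d2:-→d3:H0→d4:-→d5:-→d6:-→d7:-→d8:H1→d9:-→d10:-→d11:-→d12:-→d13:-→d14:-→d15:-→d16:-→d17:-→d18:-→d19:-→d20:H1 -> H1
  lookup 27.238.96.4: bits 00011011111011100110 walk d0:-→d1:-→d2:-→d3:H0→d4:-→d5:-→d6:-→d7:-→d8:H1→d9:-→d10:-→d11:-→d12:-→d13:-→d14:-→d15:-→d16:-→d17:-→d18:-→d19:-→d20:H1 -> H1
  lookup 105.64.0.7: bits 01101001010000 walk d0:-→d1:-→d2:-→d3:-→d4:-→d5:-→d6:-→d7:-→d8:-→d9:-→d10:-→d11:-→d12:-→d13:H2→d14:- -> H2
  del 0.0.0.0/3 (clear depth 3)
  add 225.118.196.52/32 -> H2 at depth 32
  lookup 225.118.196.2: bits 11100001011101101100010000 walk d0:-→d1:-→d2:-→d3:-→d4:-→d5:-→d6:-→d7:-→d8:-→d9:-→d10:-→d11:-→d12:H2→d13:-→d14:-→d15:-→d16:-→d17:-→d18:-→d19:-→d20:H2→d21:-→d22:-→d23:-→d24:H1→d25:-→d26:- -> H1
  lookup 225.118.196.40: bits 111000010111011011000100001 walk d0:-→d1:-→d2:-→d3:-→d4:-→d5:-→d6:-→d7:-→d8:-→d9:-→d10:-→d11:-→d12:H2→d13:-→d14:-→d15:-→d16:-→d17:-→d18:-→d19:-→d20:H2→d21:-→d22:-→d23:-→d24:H1→d25:-→d26:-→d27:- -> H1
  add 27.238.107.64/26 -> H2 at depth 26
  lookup 167.0.11.177: bits 1010011100 walk d0:-→d1:-→d2:-→d3:-→d4:-→d5:-→d6:-→d7:-→d8:H2→d9:-→d10:- -> H2
  del 27.238.96.0/20 (clear depth 20)
  lookup 67.171.248.146: bits 01 walk d0:-→d1:-→d2:- -> no-route
  del 27.0.0.0/8 (clear depth 8)
  add 225.118.192.0/20 -> H2 at depth 20
  lookup 225.118.196.52: bits 11100001011101101100010000110100 walk d0:-→d1:-→d2:-→d3:-→d4:-→d5:-→d6:-→d7:-→d8:-→d9:-→d10:-→d11:-→d12:H2→d13:-→d14:-→d15:-→d16:-→d17:-→d18:-→d19:-→d20:H2→d21:-→d22:-→d23:-→d24:H1→d25:-→d26:-→d27:-→d28:-→d29:-→d30:-→d31:-→d32:H2 -> H2
  lookup 105.66.110.155: bits 0110100101000010011011101001 walk d0:-→d1:-→d2:-→d3:-→d4:-→d5:-→d6:-→d7:-→d8:-→d9:-→d10:-→d11:-→d12:-→d13:H2→d14:-→d15:-→d16:H1→d17:-→d18:-→d19:-→d20:-→d21:-→d22:-→d23:-→d24:H0→d25:-→d26:-→d27:-→d28:H2 -> H2

== LOOKUPS ==
["H2","H0","H1","H1","H2","H1","H1","H2","no-route","H2","H2"]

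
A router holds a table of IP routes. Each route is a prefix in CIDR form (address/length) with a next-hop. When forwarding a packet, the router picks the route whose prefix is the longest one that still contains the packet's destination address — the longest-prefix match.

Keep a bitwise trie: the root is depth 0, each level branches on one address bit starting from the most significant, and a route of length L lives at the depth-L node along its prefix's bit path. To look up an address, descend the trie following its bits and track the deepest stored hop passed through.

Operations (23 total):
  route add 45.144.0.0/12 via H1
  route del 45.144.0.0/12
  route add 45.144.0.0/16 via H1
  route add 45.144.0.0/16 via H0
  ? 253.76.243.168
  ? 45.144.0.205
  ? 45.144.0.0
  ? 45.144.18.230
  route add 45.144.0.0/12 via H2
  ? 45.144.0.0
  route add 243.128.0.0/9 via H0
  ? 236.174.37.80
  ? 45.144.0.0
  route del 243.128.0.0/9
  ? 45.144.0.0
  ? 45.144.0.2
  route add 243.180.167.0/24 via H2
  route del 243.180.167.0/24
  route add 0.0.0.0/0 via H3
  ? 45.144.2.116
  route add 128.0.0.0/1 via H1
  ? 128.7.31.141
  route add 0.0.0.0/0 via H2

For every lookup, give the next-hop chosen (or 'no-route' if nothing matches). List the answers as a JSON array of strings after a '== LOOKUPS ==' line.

Trace:
  add 45.144.0.0/12 -> H1 at depth 12
  - 45.144.0.0/12 clear@12
  add 45.144.0.0/16 -> H1 at depth 16
  add 45.144.0.0/16 -> H0 at depth 16
  Q 253.76.243.168: descend ε ; hops seen [∅] ; pick no-route
  Q 45.144.0.205: descend 0010110110010000 ; hops seen [H0] ; pick H0
  Q 45.144.0.0: descend 0010110110010000 ; hops seen [H0] ; pick H0
  Q 45.144.18.230: descend 0010110110010000 ; hops seen [H0] ; pick H0
  add 45.144.0.0/12 -> H2 at depth 12
  Q 45.144.0.0: descend 0010110110010000 ; hops seen [H2,H0] ; pick H0
  add 243.128.0.0/9 -> H0 at depth 9
  Q 236.174.37.80: descend 111 ; hops seen [∅] ; pick no-route
  Q 45.144.0.0: descend 0010110110010000 ; hops seen [H2,H0] ; pick H0
  - 243.128.0.0/9 clear@9
  Q 45.144.0.0: descend 0010110110010000 ; hops seen [H2,H0] ; pick H0
  Q 45.144.0.2: descend 0010110110010000 ; hops seen [H2,H0] ; pick H0
  add 243.180.167.0/24 -> H2 at depth 24
  - 243.180.167.0/24 clear@24
  add 0.0.0.0/0 -> H3 at depth 0
  Q 45.144.2.116: descend 0010110110010000 ; hops seen [H3,H2,H0] ; pick H0
  add 128.0.0.0/1 -> H1 at depth 1
  Q 128.7.31.141: descend 1 ; hops seen [H3,H1] ; pick H1
  add 0.0.0.0/0 -> H2 at depth 0

== LOOKUPS ==
["no-route","H0","H0","H0","H0","no-route","H0","H0","H0","H0","H1"]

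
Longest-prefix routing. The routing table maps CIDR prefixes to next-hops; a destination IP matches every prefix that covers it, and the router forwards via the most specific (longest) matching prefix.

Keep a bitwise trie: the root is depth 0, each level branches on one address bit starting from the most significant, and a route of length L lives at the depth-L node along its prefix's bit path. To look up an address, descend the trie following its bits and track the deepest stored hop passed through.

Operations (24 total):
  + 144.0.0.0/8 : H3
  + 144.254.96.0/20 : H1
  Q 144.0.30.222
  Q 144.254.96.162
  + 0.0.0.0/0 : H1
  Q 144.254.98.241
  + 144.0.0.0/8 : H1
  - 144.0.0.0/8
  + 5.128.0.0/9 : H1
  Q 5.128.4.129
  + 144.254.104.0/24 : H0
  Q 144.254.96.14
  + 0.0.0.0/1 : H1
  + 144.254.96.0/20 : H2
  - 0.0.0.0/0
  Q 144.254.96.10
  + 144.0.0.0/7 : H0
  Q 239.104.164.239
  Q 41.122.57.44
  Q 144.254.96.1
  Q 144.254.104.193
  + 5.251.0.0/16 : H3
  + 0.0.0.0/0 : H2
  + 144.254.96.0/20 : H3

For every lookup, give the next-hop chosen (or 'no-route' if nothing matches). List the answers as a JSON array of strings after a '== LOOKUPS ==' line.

Apply in order:
  add 144.0.0.0/8 -> H3 at depth 8
  add 144.254.96.0/20 -> H1 at depth 20
  lookup 144.0.30.222: bits 10010000 walk d0:-→d1:-→d2:-→d3:-→d4:-→d5:-→d6:-→d7:-→d8:H3 -> H3
  lookup 144.254.96.162: bits 10010000111111100110 walk d0:-→d1:-→d2:-→d3:-→d4:-→d5:-→d6:-→d7:-→d8:H3→d9:-→d10:-→d11:-→d12:-→d13:-→d14:-→d15:-→d16:-→d17:-→d18:-→d19:-→d20:H1 -> H1
  add 0.0.0.0/0 -> H1 at depth 0
  lookup 144.254.98.241: bits 10010000111111100110 walk d0:H1→d1:-→d2:-→d3:-→d4:-→d5:-→d6:-→d7:-→d8:H3→d9:-→d10:-→d11:-→d12:-→d13:-→d14:-→d15:-→d16:-→d17:-→d18:-→d19:-→d20:H1 -> H1
  add 144.0.0.0/8 -> H1 at depth 8
  - 144.0.0.0/8 clear@8
  add 5.128.0.0/9 -> H1 at depth 9
  lookup 5.128.4.129: bits 000001011 walk d0:H1→d1:-→d2:-→d3:-→d4:-→d5:-→d6:-→d7:-→d8:-→d9:H1 -> H1
  add 144.254.104.0/24 -> H0 at depth 24
  lookup 144.254.96.14: bits 10010000111111100110 walk d0:H1→d1:-→d2:-→d3:-→d4:-→d5:-→d6:-→d7:-→d8:-→d9:-→d10:-→d11:-→d12:-→d13:-→d14:-→d15:-→d16:-→d17:-→d18:-→d19:-→d20:H1 -> H1
  add 0.0.0.0/1 -> H1 at depth 1
  add 144.254.96.0/20 -> H2 at depth 20
  - 0.0.0.0/0 clear@0
  lookup 144.254.96.10: bits 10010000111111100110 walk d0:-→d1:-→d2:-→d3:-→d4:-→d5:-→d6:-→d7:-→d8:-→d9:-→d10:-→d11:-→d12:-→d13:-→d14:-→d15:-→d16:-→d17:-→d18:-→d19:-→d20:H2 -> H2
  add 144.0.0.0/7 -> H0 at depth 7
  lookup 239.104.164.239: bits 1 walk d0:-→d1:- -> no-route
  lookup 41.122.57.44: bits 00 walk d0:-→d1:H1→d2:- -> H1
  lookup 144.254.96.1: bits 10010000111111100110 walk d0:-→d1:-→d2:-→d3:-→d4:-→d5:-→d6:-→d7:H0→d8:-→d9:-→d10:-→d11:-→d12:-→d13:-→d14:-→d15:-→d16:-→d17:-→d18:-→d19:-→d20:H2 -> H2
  lookup 144.254.104.193: bits 100100001111111001101000 walk d0:-→d1:-→d2:-→d3:-→d4:-→d5:-→d6:-→d7:H0→d8:-→d9:-→d10:-→d11:-→d12:-→d13:-→d14:-→d15:-→d16:-→d17:-→d18:-→d19:-→d20:H2→d21:-→d22:-→d23:-→d24:H0 -> H0
  add 5.251.0.0/16 -> H3 at depth 16
  add 0.0.0.0/0 -> H2 at depth 0
  add 144.254.96.0/20 -> H3 at depth 20

== LOOKUPS ==
["H3","H1","H1","H1","H1","H2","no-route","H1","H2","H0"]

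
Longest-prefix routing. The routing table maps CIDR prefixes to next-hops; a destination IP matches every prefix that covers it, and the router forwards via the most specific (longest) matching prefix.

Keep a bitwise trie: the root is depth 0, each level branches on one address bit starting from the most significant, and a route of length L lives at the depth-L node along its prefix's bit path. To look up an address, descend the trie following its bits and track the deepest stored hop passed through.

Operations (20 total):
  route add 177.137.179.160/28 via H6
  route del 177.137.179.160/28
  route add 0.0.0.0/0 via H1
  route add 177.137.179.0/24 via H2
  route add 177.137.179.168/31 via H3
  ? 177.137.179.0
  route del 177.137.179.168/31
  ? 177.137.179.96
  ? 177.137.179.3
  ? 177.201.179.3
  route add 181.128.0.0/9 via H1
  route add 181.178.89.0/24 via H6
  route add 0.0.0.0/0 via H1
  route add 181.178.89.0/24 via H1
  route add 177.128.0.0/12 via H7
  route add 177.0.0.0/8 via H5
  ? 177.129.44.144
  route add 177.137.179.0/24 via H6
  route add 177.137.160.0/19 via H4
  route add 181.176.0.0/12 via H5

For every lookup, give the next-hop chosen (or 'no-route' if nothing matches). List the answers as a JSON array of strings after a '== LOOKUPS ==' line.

Trace:
  + 177.137.179.160/28 (H6) depth=28
  - 177.137.179.160/28 clear@28
  + 0.0.0.0/0 (H1) depth=0
  + 177.137.179.0/24 (H2) depth=24
  + 177.137.179.168/31 (H3) depth=31
  Q 177.137.179.0: descend 101100011000100110110011 ; hops seen [H1,H2] ; pick H2
  - 177.137.179.168/31 clear@31
  Q 177.137.179.96: descend 101100011000100110110011 ; hops seen [H1,H2] ; pick H2
  Q 177.137.179.3: descend 101100011000100110110011 ; hops seen [H1,H2] ; pick H2
  Q 177.201.179.3: descend 101100011 ; hops seen [H1] ; pick H1
  + 181.128.0.0/9 (H1) depth=9
  + 181.178.89.0/24 (H6) depth=24
  + 0.0.0.0/0 (H1) depth=0
  + 181.178.89.0/24 (H1) depth=24
  + 177.128.0.0/12 (H7) depth=12
  + 177.0.0.0/8 (H5) depth=8
  Q 177.129.44.144: descend 101100011000 ; hops seen [H1,H5,H7] ; pick H7
  + 177.137.179.0/24 (H6) depth=24
  + 177.137.160.0/19 (H4) depth=19
  + 181.176.0.0/12 (H5) depth=12

== LOOKUPS ==
["H2","H2","H2","H1","H7"]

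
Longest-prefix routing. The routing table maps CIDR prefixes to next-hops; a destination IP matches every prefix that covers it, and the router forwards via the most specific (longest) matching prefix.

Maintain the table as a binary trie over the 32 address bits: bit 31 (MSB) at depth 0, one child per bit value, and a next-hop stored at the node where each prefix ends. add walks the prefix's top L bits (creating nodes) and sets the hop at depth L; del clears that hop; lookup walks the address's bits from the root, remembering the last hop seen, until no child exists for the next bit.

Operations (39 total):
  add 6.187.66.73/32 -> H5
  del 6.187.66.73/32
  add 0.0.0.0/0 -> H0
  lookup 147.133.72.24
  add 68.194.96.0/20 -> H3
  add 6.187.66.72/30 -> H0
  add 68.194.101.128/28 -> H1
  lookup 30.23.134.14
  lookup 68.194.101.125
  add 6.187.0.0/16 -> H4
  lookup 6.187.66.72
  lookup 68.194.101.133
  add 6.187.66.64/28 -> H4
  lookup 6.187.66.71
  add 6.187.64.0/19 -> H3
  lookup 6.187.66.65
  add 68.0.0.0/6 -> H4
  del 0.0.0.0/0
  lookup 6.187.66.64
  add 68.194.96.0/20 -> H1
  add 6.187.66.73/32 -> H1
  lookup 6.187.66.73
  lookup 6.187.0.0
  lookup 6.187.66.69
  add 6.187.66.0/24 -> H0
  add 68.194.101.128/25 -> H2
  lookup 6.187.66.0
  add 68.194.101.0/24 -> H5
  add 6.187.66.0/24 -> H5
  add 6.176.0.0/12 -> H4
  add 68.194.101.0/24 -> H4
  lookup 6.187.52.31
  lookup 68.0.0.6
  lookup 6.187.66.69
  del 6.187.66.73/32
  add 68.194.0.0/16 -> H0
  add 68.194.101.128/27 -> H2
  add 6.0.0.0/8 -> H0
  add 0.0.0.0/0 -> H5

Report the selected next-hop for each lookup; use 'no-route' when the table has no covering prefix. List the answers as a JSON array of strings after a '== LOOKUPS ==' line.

Apply in order:
  add 6.187.66.73/32 -> H5 at depth 32
  del 6.187.66.73/32 (clear depth 32)
  add 0.0.0.0/0 -> H0 at depth 0
  ? 147.133.72.24  path d0:H0  best=H0
  add 68.194.96.0/20 -> H3 at depth 20
  add 6.187.66.72/30 -> H0 at depth 30
  add 68.194.101.128/28 -> H1 at depth 28
  ? 30.23.134.14  path d0:H0→d1:-→d2:-→d3:-  best=H0
  ? 68.194.101.125  path d0:H0→d1:-→d2:-→d3:-→d4:-→d5:-→d6:-→d7:-→d8:-→d9:-→d10:-→d11:-→d12:-→d13:-→d14:-→d15:-→d16:-→d17:-→d18:-→d19:-→d20:H3→d21:-→d22:-→d23:-→d24:-  best=H3
  add 6.187.0.0/16 -> H4 at depth 16
  ? 6.187.66.72  path d0:H0→d1:-→d2:-→d3:-→d4:-→d5:-→d6:-→d7:-→d8:-→d9:-→d10:-→d11:-→d12:-→d13:-→d14:-→d15:-→d16:H4→d17:-→d18:-→d19:-→d20:-→d21:-→d22:-→d23:-→d24:-→d25:-→d26:-→d27:-→d28:-→d29:-→d30:H0→d31:-  best=H0
  ? 68.194.101.133  path d0:H0→d1:-→d2:-→d3:-→d4:-→d5:-→d6:-→d7:-→d8:-→d9:-→d10:-→d11:-→d12:-→d13:-→d14:-→d15:-→d16:-→d17:-→d18:-→d19:-→d20:H3→d21:-→d22:-→d23:-→d24:-→d25:-→d26:-→d27:-→d28:H1  best=H1
  add 6.187.66.64/28 -> H4 at depth 28
  ? 6.187.66.71  path d0:H0→d1:-→d2:-→d3:-→d4:-→d5:-→d6:-→d7:-→d8:-→d9:-→d10:-→d11:-→d12:-→d13:-→d14:-→d15:-→d16:H4→d17:-→d18:-→d19:-→d20:-→d21:-→d22:-→d23:-→d24:-→d25:-→d26:-→d27:-→d28:H4  best=H4
  add 6.187.64.0/19 -> H3 at depth 19
  ? 6.187.66.65  path d0:H0→d1:-→d2:-→d3:-→d4:-→d5:-→d6:-→d7:-→d8:-→d9:-→d10:-→d11:-→d12:-→d13:-→d14:-→d15:-→d16:H4→d17:-→d18:-→d19:H3→d20:-→d21:-→d22:-→d23:-→d24:-→d25:-→d26:-→d27:-→d28:H4  best=H4
  add 68.0.0.0/6 -> H4 at depth 6
  del 0.0.0.0/0 (clear depth 0)
  ? 6.187.66.64  path d0:-→d1:-→d2:-→d3:-→d4:-→d5:-→d6:-→d7:-→d8:-→d9:-→d10:-→d11:-→d12:-→d13:-→d14:-→d15:-→d16:H4→d17:-→d18:-→d19:H3→d20:-→d21:-→d22:-→d23:-→d24:-→d25:-→d26:-→d27:-→d28:H4  best=H4
  add 68.194.96.0/20 -> H1 at depth 20
  add 6.187.66.73/32 -> H1 at depth 32
  ? 6.187.66.73  path d0:-→d1:-→d2:-→d3:-→d4:-→d5:-→d6:-→d7:-→d8:-→d9:-→d10:-→d11:-→d12:-→d13:-→d14:-→d15:-→d16:H4→d17:-→d18:-→d19:H3→d20:-→d21:-→d22:-→d23:-→d24:-→d25:-→d26:-→d27:-→d28:H4→d29:-→d30:H0→d31:-→d32:H1  best=H1
  ? 6.187.0.0  path d0:-→d1:-→d2:-→d3:-→d4:-→d5:-→d6:-→d7:-→d8:-→d9:-→d10:-→d11:-→d12:-→d13:-→d14:-→d15:-→d16:H4→d17:-  best=H4
  ? 6.187.66.69  path d0:-→d1:-→d2:-→d3:-→d4:-→d5:-→d6:-→d7:-→d8:-→d9:-→d10:-→d11:-→d12:-→d13:-→d14:-→d15:-→d16:H4→d17:-→d18:-→d19:H3→d20:-→d21:-→d22:-→d23:-→d24:-→d25:-→d26:-→d27:-→d28:H4  best=H4
  add 6.187.66.0/24 -> H0 at depth 24
  add 68.194.101.128/25 -> H2 at depth 25
  ? 6.187.66.0  path d0:-→d1:-→d2:-→d3:-→d4:-→d5:-→d6:-→d7:-→d8:-→d9:-→d10:-→d11:-→d12:-→d13:-→d14:-→d15:-→d16:H4→d17:-→d18:-→d19:H3→d20:-→d21:-→d22:-→d23:-→d24:H0→d25:-  best=H0
  add 68.194.101.0/24 -> H5 at depth 24
  add 6.187.66.0/24 -> H5 at depth 24
  add 6.176.0.0/12 -> H4 at depth 12
  add 68.194.101.0/24 -> H4 at depth 24
  ? 6.187.52.31  path d0:-→d1:-→d2:-→d3:-→d4:-→d5:-→d6:-→d7:-→d8:-→d9:-→d10:-→d11:-→d12:H4→d13:-→d14:-→d15:-→d16:H4→d17:-  best=H4
  ? 68.0.0.6  path d0:-→d1:-→d2:-→d3:-→d4:-→d5:-→d6:H4→d7:-→d8:-  best=H4
  ? 6.187.66.69  path d0:-→d1:-→d2:-→d3:-→d4:-→d5:-→d6:-→d7:-→d8:-→d9:-→d10:-→d11:-→d12:H4→d13:-→d14:-→d15:-→d16:H4→d17:-→d18:-→d19:H3→d20:-→d21:-→d22:-→d23:-→d24:H5→d25:-→d26:-→d27:-→d28:H4  best=H4
  del 6.187.66.73/32 (clear depth 32)
  add 68.194.0.0/16 -> H0 at depth 16
  add 68.194.101.128/27 -> H2 at depth 27
  add 6.0.0.0/8 -> H0 at depth 8
  add 0.0.0.0/0 -> H5 at depth 0

== LOOKUPS ==
["H0","H0","H3","H0","H1","H4","H4","H4","H1","H4","H4","H0","H4","H4","H4"]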